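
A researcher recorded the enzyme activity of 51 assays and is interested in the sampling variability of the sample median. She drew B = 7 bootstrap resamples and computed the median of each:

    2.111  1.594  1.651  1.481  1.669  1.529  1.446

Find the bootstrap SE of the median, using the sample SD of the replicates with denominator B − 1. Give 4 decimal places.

SE* = 0.2237

Bootstrap SE is the standard deviation of the 7 replicate medians.
Mean of replicates: (2.111 + 1.594 + 1.651 + 1.481 + 1.669 + 1.529 + 1.446) / 7 = 11.48100 / 7 = 1.64014
Sum of squared deviations: (+0.47086)² + (−0.04614)² + (+0.01086)² + (−0.15914)² + (+0.02886)² + (−0.11114)² + (−0.19414)² = 0.30016
Variance = 0.30016 / 6 = 0.05003
SE* = √0.05003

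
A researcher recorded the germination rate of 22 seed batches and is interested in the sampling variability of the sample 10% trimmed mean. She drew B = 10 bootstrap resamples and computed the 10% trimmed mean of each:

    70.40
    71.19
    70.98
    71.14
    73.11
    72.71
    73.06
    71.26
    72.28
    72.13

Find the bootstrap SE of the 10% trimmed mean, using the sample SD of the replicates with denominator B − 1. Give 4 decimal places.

SE* = 0.9543

Bootstrap SE is the standard deviation of the 10 replicate 10% trimmed means.
Mean of replicates: (70.40 + 71.19 + 70.98 + 71.14 + 73.11 + 72.71 + 73.06 + 71.26 + 72.28 + 72.13) / 10 = 718.26000 / 10 = 71.82600
Sum of squared deviations: (−1.42600)² + (−0.63600)² + (−0.84600)² + (−0.68600)² + (+1.28400)² + (+0.88400)² + (+1.23400)² + (−0.56600)² + (+0.45400)² + (+0.30400)² = 8.19604
Variance = 8.19604 / 9 = 0.91067
SE* = √0.91067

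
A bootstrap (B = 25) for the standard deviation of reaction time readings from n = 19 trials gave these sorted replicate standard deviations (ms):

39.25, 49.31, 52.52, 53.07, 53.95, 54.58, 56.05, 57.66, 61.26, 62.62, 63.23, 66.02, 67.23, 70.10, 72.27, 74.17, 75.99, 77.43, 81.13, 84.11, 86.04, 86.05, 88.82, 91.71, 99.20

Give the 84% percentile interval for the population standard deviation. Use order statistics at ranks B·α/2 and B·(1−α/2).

(49.31, 88.82)

α = 0.16; lower rank = 25 × 0.080 = 2; upper rank = 25 × 0.920 = 23.
The 2nd smallest replicate is 49.31; the 23rd is 88.82.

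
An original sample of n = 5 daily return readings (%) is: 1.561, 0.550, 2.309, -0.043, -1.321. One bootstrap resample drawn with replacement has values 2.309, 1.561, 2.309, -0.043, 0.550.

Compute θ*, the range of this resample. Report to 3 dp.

Range = 2.309 − -0.043 = 2.352

θ* = 2.352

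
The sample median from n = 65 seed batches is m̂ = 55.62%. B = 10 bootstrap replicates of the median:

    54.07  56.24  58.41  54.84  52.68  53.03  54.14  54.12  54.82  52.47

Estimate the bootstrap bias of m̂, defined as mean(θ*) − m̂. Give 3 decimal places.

bias = −1.138

mean(θ*) = (54.07 + 56.24 + 58.41 + 54.84 + 52.68 + 53.03 + 54.14 + 54.12 + 54.82 + 52.47) / 10 = 54.4820
bias = 54.4820 − 55.62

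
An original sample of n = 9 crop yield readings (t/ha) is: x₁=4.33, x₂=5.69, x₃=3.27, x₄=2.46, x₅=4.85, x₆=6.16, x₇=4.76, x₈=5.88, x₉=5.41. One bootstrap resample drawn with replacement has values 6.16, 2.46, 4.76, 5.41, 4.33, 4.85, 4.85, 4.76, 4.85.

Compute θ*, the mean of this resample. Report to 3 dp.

θ* = 4.714

Mean = (6.16 + 2.46 + 4.76 + 5.41 + 4.33 + 4.85 + 4.85 + 4.76 + 4.85) / 9 = 42.430 / 9 = 4.714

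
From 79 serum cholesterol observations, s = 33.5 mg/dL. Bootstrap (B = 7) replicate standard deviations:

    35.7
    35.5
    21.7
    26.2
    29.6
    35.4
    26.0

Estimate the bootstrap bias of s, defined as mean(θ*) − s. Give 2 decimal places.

bias = −3.49

mean(θ*) = (35.7 + 35.5 + 21.7 + 26.2 + 29.6 + 35.4 + 26.0) / 7 = 30.014
bias = 30.014 − 33.5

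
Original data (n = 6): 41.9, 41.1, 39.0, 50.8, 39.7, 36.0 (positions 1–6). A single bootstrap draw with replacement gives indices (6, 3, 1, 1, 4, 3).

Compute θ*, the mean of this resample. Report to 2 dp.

Resample values: 36.0, 39.0, 41.9, 41.9, 50.8, 39.0.
Mean = (36.0 + 39.0 + 41.9 + 41.9 + 50.8 + 39.0) / 6 = 248.60 / 6 = 41.43

θ* = 41.43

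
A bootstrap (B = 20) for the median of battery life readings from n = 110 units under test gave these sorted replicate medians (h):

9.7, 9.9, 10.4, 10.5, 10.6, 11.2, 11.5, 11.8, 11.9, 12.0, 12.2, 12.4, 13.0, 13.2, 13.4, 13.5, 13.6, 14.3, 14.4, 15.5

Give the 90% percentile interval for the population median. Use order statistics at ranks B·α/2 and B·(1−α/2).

α = 0.10; lower rank = 20 × 0.050 = 1; upper rank = 20 × 0.950 = 19.
The 1st smallest replicate is 9.7; the 19th is 14.4.

(9.7, 14.4)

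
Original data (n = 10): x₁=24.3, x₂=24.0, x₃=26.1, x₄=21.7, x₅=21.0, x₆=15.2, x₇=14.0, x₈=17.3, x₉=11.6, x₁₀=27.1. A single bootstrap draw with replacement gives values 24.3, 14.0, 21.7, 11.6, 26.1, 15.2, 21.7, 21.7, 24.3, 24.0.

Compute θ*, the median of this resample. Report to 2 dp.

Sorted: 11.6, 14.0, 15.2, 21.7, 21.7, 21.7, 24.0, 24.3, 24.3, 26.1
Median = average of the two middle values = 21.70

θ* = 21.70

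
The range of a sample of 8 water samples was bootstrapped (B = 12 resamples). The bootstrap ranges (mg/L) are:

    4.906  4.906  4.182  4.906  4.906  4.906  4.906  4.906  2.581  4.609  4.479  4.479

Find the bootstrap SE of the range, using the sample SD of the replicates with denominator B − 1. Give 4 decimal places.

Bootstrap SE is the standard deviation of the 12 replicate ranges.
Mean of replicates: (4.906 + 4.906 + 4.182 + 4.906 + 4.906 + 4.906 + 4.906 + 4.906 + 2.581 + 4.609 + 4.479 + 4.479) / 12 = 54.67200 / 12 = 4.55600
Sum of squared deviations: (+0.35000)² + (+0.35000)² + (−0.37400)² + (+0.35000)² + (+0.35000)² + (+0.35000)² + (+0.35000)² + (+0.35000)² + (−1.97500)² + (+0.05300)² + (−0.07700)² + (−0.07700)² = 4.91267
Variance = 4.91267 / 11 = 0.44661
SE* = √0.44661

SE* = 0.6683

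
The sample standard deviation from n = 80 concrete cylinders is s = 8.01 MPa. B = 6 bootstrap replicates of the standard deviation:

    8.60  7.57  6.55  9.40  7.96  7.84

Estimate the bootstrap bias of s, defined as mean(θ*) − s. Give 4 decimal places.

mean(θ*) = (8.60 + 7.57 + 6.55 + 9.40 + 7.96 + 7.84) / 6 = 7.98667
bias = 7.98667 − 8.01

bias = −0.0233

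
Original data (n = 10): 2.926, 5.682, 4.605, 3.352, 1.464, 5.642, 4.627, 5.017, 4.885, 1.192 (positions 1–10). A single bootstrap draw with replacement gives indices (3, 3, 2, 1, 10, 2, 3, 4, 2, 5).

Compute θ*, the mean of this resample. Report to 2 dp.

Resample values: 4.605, 4.605, 5.682, 2.926, 1.192, 5.682, 4.605, 3.352, 5.682, 1.464.
Mean = (4.605 + 4.605 + 5.682 + 2.926 + 1.192 + 5.682 + 4.605 + 3.352 + 5.682 + 1.464) / 10 = 39.7950 / 10 = 3.98

θ* = 3.98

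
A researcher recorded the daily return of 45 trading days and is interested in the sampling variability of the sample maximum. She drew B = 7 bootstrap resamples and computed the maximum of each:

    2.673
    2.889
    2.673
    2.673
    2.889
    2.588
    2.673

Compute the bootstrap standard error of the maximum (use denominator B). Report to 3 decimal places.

Bootstrap SE is the standard deviation of the 7 replicate maximums.
Mean of replicates: (2.673 + 2.889 + 2.673 + 2.673 + 2.889 + 2.588 + 2.673) / 7 = 19.0580 / 7 = 2.7226
Sum of squared deviations: (−0.0496)² + (+0.1664)² + (−0.0496)² + (−0.0496)² + (+0.1664)² + (−0.1346)² + (−0.0496)² = 0.0833
Variance = 0.0833 / 7 = 0.0119
SE* = √0.0119

SE* = 0.109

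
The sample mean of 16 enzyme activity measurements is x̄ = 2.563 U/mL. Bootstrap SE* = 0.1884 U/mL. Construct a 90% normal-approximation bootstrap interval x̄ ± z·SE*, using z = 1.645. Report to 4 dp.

(2.2531, 2.8729)

Margin = 1.645 × 0.1884 = 0.30992
Interval: 2.563 ± 0.30992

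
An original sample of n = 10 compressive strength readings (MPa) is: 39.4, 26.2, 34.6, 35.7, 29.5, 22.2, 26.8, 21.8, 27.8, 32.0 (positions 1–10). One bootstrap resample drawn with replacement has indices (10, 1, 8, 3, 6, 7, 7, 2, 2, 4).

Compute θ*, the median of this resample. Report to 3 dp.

θ* = 26.800

Resample values: 32.0, 39.4, 21.8, 34.6, 22.2, 26.8, 26.8, 26.2, 26.2, 35.7.
Sorted: 21.8, 22.2, 26.2, 26.2, 26.8, 26.8, 32.0, 34.6, 35.7, 39.4
Median = average of the two middle values = 26.800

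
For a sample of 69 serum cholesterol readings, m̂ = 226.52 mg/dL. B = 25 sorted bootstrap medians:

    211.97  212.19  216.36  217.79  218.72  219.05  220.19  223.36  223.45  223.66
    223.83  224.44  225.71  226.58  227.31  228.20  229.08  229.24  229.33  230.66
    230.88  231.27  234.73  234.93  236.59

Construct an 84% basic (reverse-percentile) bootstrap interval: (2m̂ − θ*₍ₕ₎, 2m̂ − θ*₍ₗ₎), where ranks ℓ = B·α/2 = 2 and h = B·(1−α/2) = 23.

(218.31, 240.85)

Percentile endpoints at ranks 2 and 23: θ*₍2₎ = 212.19, θ*₍23₎ = 234.73.
Basic interval reflects these around m̂:
  lower = 2 × 226.52 − 234.73 = 218.31
  upper = 2 × 226.52 − 212.19 = 240.85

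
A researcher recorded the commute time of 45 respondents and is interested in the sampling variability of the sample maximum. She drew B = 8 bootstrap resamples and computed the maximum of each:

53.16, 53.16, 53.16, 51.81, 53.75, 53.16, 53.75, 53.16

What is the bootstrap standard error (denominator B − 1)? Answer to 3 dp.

Bootstrap SE is the standard deviation of the 8 replicate maximums.
Mean of replicates: (53.16 + 53.16 + 53.16 + 51.81 + 53.75 + 53.16 + 53.75 + 53.16) / 8 = 425.1100 / 8 = 53.1388
Sum of squared deviations: (+0.0212)² + (+0.0212)² + (+0.0212)² + (−1.3287)² + (+0.6112)² + (+0.0212)² + (+0.6112)² + (+0.0212)² = 2.5151
Variance = 2.5151 / 7 = 0.3593
SE* = √0.3593

SE* = 0.599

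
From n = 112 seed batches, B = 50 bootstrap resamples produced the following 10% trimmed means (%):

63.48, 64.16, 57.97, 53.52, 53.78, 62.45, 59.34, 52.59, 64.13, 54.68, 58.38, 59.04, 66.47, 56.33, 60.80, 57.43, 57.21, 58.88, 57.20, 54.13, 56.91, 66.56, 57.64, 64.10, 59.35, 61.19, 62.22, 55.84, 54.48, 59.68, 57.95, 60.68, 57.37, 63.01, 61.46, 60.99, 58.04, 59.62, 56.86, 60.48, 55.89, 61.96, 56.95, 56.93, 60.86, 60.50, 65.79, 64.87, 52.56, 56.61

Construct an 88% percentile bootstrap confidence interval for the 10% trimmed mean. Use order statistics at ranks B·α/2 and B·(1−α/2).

(53.52, 64.87)

Sorted replicates: 52.56, 52.59, 53.52, 53.78, 54.13, 54.48, 54.68, 55.84, 55.89, 56.33, 56.61, 56.86, 56.91, 56.93, 56.95, 57.20, 57.21, 57.37, 57.43, 57.64, 57.95, 57.97, 58.04, 58.38, 58.88, 59.04, 59.34, 59.35, 59.62, 59.68, 60.48, 60.50, 60.68, 60.80, 60.86, 60.99, 61.19, 61.46, 61.96, 62.22, 62.45, 63.01, 63.48, 64.10, 64.13, 64.16, 64.87, 65.79, 66.47, 66.56
α = 0.12; lower rank = 50 × 0.060 = 3; upper rank = 50 × 0.940 = 47.
The 3rd smallest replicate is 53.52; the 47th is 64.87.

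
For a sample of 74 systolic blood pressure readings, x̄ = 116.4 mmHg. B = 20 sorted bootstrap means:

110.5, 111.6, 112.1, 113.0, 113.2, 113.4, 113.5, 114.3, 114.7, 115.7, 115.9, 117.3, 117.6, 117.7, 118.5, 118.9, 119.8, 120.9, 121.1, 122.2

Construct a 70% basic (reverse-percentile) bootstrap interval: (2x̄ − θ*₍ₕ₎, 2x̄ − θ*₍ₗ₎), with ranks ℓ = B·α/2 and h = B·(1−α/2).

Percentile endpoints at ranks 3 and 17: θ*₍3₎ = 112.1, θ*₍17₎ = 119.8.
Basic interval reflects these around x̄:
  lower = 2 × 116.4 − 119.8 = 113.0
  upper = 2 × 116.4 − 112.1 = 120.7

(113.0, 120.7)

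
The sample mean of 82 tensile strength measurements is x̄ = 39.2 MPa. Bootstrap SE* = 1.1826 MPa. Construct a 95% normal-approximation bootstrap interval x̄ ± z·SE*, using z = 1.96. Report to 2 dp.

(36.88, 41.52)

Margin = 1.96 × 1.1826 = 2.318
Interval: 39.2 ± 2.318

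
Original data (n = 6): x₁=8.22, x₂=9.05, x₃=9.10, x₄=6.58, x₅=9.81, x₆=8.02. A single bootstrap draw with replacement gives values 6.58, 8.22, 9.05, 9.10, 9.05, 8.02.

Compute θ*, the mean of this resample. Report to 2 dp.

Mean = (6.58 + 8.22 + 9.05 + 9.10 + 9.05 + 8.02) / 6 = 50.020 / 6 = 8.34

θ* = 8.34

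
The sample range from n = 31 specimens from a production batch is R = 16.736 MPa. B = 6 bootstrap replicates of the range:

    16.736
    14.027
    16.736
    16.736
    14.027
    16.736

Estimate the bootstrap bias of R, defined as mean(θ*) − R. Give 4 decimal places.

bias = −0.9030

mean(θ*) = (16.736 + 14.027 + 16.736 + 16.736 + 14.027 + 16.736) / 6 = 15.83300
bias = 15.83300 − 16.736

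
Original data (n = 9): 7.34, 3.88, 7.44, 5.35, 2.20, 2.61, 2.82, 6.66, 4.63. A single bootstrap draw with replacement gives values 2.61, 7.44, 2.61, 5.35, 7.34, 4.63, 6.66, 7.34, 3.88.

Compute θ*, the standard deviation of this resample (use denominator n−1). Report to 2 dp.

θ* = 1.99

Mean = 5.3178; sum of squared deviations = 31.6896
s² = 31.6896 / 8 = 3.9612
s = √3.9612 = 1.99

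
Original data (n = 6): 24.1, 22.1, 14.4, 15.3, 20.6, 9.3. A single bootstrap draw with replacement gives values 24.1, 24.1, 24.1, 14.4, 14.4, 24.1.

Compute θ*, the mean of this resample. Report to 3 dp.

Mean = (24.1 + 24.1 + 24.1 + 14.4 + 14.4 + 24.1) / 6 = 125.20 / 6 = 20.867

θ* = 20.867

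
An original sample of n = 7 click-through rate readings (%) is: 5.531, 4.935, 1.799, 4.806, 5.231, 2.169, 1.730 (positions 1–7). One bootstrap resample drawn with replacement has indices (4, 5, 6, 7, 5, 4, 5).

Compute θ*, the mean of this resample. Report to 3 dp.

θ* = 4.172

Resample values: 4.806, 5.231, 2.169, 1.730, 5.231, 4.806, 5.231.
Mean = (4.806 + 5.231 + 2.169 + 1.730 + 5.231 + 4.806 + 5.231) / 7 = 29.2040 / 7 = 4.172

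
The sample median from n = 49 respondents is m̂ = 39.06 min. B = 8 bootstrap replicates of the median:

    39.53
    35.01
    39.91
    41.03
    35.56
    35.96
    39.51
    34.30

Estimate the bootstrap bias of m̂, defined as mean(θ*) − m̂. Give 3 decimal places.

bias = −1.459

mean(θ*) = (39.53 + 35.01 + 39.91 + 41.03 + 35.56 + 35.96 + 39.51 + 34.30) / 8 = 37.6013
bias = 37.6013 − 39.06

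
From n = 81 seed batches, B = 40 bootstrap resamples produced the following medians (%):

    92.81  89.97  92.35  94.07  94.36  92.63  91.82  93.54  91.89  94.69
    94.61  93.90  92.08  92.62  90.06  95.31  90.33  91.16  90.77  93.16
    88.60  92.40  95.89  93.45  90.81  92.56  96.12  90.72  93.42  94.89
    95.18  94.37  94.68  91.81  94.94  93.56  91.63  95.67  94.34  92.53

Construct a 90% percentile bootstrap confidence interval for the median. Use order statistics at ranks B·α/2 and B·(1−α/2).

Sorted replicates: 88.60, 89.97, 90.06, 90.33, 90.72, 90.77, 90.81, 91.16, 91.63, 91.81, 91.82, 91.89, 92.08, 92.35, 92.40, 92.53, 92.56, 92.62, 92.63, 92.81, 93.16, 93.42, 93.45, 93.54, 93.56, 93.90, 94.07, 94.34, 94.36, 94.37, 94.61, 94.68, 94.69, 94.89, 94.94, 95.18, 95.31, 95.67, 95.89, 96.12
α = 0.10; lower rank = 40 × 0.050 = 2; upper rank = 40 × 0.950 = 38.
The 2nd smallest replicate is 89.97; the 38th is 95.67.

(89.97, 95.67)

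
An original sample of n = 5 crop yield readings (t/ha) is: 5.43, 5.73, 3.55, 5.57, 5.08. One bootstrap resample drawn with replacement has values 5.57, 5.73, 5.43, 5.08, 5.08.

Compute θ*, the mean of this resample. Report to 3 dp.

Mean = (5.57 + 5.73 + 5.43 + 5.08 + 5.08) / 5 = 26.890 / 5 = 5.378

θ* = 5.378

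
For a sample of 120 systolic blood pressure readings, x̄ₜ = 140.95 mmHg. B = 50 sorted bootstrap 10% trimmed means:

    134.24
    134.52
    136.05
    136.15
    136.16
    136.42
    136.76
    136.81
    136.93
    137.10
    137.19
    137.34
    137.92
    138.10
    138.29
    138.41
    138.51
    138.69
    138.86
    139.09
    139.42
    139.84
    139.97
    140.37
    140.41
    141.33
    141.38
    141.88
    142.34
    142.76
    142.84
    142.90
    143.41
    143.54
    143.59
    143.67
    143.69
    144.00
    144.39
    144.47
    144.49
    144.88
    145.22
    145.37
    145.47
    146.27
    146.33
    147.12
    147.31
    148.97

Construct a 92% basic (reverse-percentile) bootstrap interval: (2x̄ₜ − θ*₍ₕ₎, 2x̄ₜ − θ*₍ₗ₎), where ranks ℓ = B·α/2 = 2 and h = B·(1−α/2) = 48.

(134.78, 147.38)

Percentile endpoints at ranks 2 and 48: θ*₍2₎ = 134.52, θ*₍48₎ = 147.12.
Basic interval reflects these around x̄ₜ:
  lower = 2 × 140.95 − 147.12 = 134.78
  upper = 2 × 140.95 − 134.52 = 147.38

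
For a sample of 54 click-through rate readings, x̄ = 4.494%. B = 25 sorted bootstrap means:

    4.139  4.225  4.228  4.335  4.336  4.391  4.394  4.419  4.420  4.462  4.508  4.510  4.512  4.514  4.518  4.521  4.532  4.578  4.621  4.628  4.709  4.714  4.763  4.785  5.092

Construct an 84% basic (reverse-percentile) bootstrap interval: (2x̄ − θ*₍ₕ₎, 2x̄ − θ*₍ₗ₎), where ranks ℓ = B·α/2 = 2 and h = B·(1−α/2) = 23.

Percentile endpoints at ranks 2 and 23: θ*₍2₎ = 4.225, θ*₍23₎ = 4.763.
Basic interval reflects these around x̄:
  lower = 2 × 4.494 − 4.763 = 4.225
  upper = 2 × 4.494 − 4.225 = 4.763

(4.225, 4.763)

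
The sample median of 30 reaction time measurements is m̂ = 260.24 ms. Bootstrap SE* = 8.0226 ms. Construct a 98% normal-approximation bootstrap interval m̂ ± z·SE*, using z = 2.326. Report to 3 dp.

Margin = 2.326 × 8.0226 = 18.6606
Interval: 260.24 ± 18.6606

(241.579, 278.901)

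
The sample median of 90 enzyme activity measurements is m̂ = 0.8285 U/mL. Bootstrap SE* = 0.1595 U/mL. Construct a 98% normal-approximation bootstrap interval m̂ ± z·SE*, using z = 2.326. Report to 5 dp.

(0.45750, 1.19950)

Margin = 2.326 × 0.1595 = 0.370997
Interval: 0.8285 ± 0.370997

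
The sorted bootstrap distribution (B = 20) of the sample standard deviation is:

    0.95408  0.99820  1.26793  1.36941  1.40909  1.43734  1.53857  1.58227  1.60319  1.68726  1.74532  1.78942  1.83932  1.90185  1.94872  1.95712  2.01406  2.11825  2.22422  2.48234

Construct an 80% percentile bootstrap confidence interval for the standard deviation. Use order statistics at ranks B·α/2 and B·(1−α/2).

(0.99820, 2.11825)

α = 0.20; lower rank = 20 × 0.100 = 2; upper rank = 20 × 0.900 = 18.
The 2nd smallest replicate is 0.99820; the 18th is 2.11825.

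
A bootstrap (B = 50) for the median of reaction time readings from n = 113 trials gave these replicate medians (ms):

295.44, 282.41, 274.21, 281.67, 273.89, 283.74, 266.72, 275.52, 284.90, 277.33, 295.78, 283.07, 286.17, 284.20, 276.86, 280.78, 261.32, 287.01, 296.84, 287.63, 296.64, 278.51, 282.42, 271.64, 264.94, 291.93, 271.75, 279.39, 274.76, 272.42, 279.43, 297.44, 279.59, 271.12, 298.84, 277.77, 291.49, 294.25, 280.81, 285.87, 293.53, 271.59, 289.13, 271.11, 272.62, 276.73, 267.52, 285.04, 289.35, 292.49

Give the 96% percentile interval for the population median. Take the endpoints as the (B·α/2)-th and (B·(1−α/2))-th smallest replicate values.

(261.32, 297.44)

Sorted replicates: 261.32, 264.94, 266.72, 267.52, 271.11, 271.12, 271.59, 271.64, 271.75, 272.42, 272.62, 273.89, 274.21, 274.76, 275.52, 276.73, 276.86, 277.33, 277.77, 278.51, 279.39, 279.43, 279.59, 280.78, 280.81, 281.67, 282.41, 282.42, 283.07, 283.74, 284.20, 284.90, 285.04, 285.87, 286.17, 287.01, 287.63, 289.13, 289.35, 291.49, 291.93, 292.49, 293.53, 294.25, 295.44, 295.78, 296.64, 296.84, 297.44, 298.84
α = 0.04; lower rank = 50 × 0.020 = 1; upper rank = 50 × 0.980 = 49.
The 1st smallest replicate is 261.32; the 49th is 297.44.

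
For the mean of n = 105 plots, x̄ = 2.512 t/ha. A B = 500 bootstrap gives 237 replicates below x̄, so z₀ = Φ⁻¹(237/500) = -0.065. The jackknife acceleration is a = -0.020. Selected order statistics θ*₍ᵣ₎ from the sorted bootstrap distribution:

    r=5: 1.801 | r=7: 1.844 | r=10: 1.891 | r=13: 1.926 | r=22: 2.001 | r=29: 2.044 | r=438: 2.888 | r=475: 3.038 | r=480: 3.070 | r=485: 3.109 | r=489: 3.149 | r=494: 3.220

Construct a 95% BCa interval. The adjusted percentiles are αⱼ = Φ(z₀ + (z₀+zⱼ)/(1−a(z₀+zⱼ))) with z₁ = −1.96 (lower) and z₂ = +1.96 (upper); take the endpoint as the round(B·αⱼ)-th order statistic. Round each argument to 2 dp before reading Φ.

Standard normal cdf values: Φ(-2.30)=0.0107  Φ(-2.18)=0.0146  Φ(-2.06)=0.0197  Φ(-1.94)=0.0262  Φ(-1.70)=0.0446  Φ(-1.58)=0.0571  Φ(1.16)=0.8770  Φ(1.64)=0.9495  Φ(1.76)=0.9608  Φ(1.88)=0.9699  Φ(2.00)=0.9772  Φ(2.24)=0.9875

Lower: z₀ + z₁ = -0.065 + (-1.960) = -2.025; 1 − a(z₀+z₁) = 1 − (-0.020)(-2.025) = 0.9595; argument = -0.065 + (-2.025)/0.9595 = -2.1755 → -2.18.
α₁ = Φ(-2.18) = 0.0146; rank = round(500 × 0.0146) = 7; θ*₍7₎ = 1.844.
Upper: z₀ + z₂ = 1.895; 1 − a(z₀+z₂) = 1.0379; argument = 1.7608 → 1.76; α₂ = 0.9608; rank = 480; θ*₍480₎ = 3.070.

(1.844, 3.070)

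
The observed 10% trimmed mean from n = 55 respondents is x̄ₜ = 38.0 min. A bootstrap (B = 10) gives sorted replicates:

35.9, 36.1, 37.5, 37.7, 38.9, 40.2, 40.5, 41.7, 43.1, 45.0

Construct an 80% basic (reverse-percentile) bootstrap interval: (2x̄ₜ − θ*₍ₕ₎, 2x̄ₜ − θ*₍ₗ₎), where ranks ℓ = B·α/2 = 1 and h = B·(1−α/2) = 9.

Percentile endpoints at ranks 1 and 9: θ*₍1₎ = 35.9, θ*₍9₎ = 43.1.
Basic interval reflects these around x̄ₜ:
  lower = 2 × 38.0 − 43.1 = 32.9
  upper = 2 × 38.0 − 35.9 = 40.1

(32.9, 40.1)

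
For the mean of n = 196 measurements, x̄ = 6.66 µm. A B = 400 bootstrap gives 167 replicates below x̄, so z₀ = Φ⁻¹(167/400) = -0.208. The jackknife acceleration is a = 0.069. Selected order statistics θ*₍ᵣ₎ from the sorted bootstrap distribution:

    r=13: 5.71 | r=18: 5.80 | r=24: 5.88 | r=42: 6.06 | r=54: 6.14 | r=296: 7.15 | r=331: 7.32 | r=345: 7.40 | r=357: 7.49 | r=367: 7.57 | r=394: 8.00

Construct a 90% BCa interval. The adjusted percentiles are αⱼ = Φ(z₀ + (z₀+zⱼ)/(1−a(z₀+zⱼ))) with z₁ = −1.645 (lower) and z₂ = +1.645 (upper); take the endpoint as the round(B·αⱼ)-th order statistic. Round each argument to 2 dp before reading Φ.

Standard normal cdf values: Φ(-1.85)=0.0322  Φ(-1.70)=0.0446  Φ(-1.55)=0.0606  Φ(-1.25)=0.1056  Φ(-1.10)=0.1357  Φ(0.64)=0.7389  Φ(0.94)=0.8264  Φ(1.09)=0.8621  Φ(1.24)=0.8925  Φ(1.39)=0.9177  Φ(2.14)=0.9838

Lower: z₀ + z₁ = -0.208 + (-1.645) = -1.853; 1 − a(z₀+z₁) = 1 − (0.069)(-1.853) = 1.1279; argument = -0.208 + (-1.853)/1.1279 = -1.8509 → -1.85.
α₁ = Φ(-1.85) = 0.0322; rank = round(400 × 0.0322) = 13; θ*₍13₎ = 5.71.
Upper: z₀ + z₂ = 1.437; 1 − a(z₀+z₂) = 0.9008; argument = 1.3872 → 1.39; α₂ = 0.9177; rank = 367; θ*₍367₎ = 7.57.

(5.71, 7.57)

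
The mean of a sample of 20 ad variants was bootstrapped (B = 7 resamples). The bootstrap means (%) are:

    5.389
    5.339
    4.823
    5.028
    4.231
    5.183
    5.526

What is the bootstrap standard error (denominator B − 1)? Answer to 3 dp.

SE* = 0.440

Bootstrap SE is the standard deviation of the 7 replicate means.
Mean of replicates: (5.389 + 5.339 + 4.823 + 5.028 + 4.231 + 5.183 + 5.526) / 7 = 35.5190 / 7 = 5.0741
Sum of squared deviations: (+0.3149)² + (+0.2649)² + (−0.2511)² + (−0.0461)² + (−0.8431)² + (+0.1089)² + (+0.4519)² = 1.1614
Variance = 1.1614 / 6 = 0.1936
SE* = √0.1936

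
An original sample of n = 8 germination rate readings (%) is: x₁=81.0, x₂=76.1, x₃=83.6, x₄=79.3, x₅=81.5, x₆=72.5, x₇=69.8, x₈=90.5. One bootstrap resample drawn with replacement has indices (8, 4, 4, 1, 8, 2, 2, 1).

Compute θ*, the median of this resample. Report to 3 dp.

Resample values: 90.5, 79.3, 79.3, 81.0, 90.5, 76.1, 76.1, 81.0.
Sorted: 76.1, 76.1, 79.3, 79.3, 81.0, 81.0, 90.5, 90.5
Median = average of the two middle values = 80.150

θ* = 80.150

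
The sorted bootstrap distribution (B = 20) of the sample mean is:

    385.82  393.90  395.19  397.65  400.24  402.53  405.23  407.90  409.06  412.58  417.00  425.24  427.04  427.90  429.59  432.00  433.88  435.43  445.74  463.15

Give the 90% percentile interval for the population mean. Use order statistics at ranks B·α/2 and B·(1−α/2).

α = 0.10; lower rank = 20 × 0.050 = 1; upper rank = 20 × 0.950 = 19.
The 1st smallest replicate is 385.82; the 19th is 445.74.

(385.82, 445.74)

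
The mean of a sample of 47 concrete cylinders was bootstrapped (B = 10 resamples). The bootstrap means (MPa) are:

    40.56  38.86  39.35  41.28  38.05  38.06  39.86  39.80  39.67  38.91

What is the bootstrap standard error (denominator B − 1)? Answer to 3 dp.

SE* = 1.025

Bootstrap SE is the standard deviation of the 10 replicate means.
Mean of replicates: (40.56 + 38.86 + 39.35 + 41.28 + 38.05 + 38.06 + 39.86 + 39.80 + 39.67 + 38.91) / 10 = 394.4000 / 10 = 39.4400
Sum of squared deviations: (+1.1200)² + (−0.5800)² + (−0.0900)² + (+1.8400)² + (−1.3900)² + (−1.3800)² + (+0.4200)² + (+0.3600)² + (+0.2300)² + (−0.5300)² = 9.4608
Variance = 9.4608 / 9 = 1.0512
SE* = √1.0512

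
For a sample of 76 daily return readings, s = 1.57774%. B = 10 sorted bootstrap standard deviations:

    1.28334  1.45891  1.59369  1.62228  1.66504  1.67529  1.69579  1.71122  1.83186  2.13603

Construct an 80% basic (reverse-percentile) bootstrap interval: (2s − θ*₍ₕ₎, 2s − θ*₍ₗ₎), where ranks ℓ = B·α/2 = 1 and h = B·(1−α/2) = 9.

Percentile endpoints at ranks 1 and 9: θ*₍1₎ = 1.28334, θ*₍9₎ = 1.83186.
Basic interval reflects these around s:
  lower = 2 × 1.57774 − 1.83186 = 1.32362
  upper = 2 × 1.57774 − 1.28334 = 1.87214

(1.32362, 1.87214)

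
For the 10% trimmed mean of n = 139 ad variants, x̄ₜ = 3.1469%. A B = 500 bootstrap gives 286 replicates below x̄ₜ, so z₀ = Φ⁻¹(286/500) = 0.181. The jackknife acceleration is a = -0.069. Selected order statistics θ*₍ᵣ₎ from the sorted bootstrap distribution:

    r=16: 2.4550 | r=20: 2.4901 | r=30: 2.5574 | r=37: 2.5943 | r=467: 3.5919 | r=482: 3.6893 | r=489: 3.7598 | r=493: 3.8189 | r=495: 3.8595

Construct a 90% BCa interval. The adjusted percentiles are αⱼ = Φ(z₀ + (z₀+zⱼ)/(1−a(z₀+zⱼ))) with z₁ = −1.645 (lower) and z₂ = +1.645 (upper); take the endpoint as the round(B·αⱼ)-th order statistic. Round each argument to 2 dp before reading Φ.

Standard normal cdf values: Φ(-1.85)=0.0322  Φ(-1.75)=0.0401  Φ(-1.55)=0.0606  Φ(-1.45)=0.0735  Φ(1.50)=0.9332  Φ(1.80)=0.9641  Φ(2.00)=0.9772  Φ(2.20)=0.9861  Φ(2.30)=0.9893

Lower: z₀ + z₁ = 0.181 + (-1.645) = -1.464; 1 − a(z₀+z₁) = 1 − (-0.069)(-1.464) = 0.8990; argument = 0.181 + (-1.464)/0.8990 = -1.4475 → -1.45.
α₁ = Φ(-1.45) = 0.0735; rank = round(500 × 0.0735) = 37; θ*₍37₎ = 2.5943.
Upper: z₀ + z₂ = 1.826; 1 − a(z₀+z₂) = 1.1260; argument = 1.8027 → 1.80; α₂ = 0.9641; rank = 482; θ*₍482₎ = 3.6893.

(2.5943, 3.6893)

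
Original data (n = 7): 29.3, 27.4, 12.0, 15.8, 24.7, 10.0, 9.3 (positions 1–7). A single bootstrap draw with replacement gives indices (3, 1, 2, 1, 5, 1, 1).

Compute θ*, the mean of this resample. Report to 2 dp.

Resample values: 12.0, 29.3, 27.4, 29.3, 24.7, 29.3, 29.3.
Mean = (12.0 + 29.3 + 27.4 + 29.3 + 24.7 + 29.3 + 29.3) / 7 = 181.30 / 7 = 25.90

θ* = 25.90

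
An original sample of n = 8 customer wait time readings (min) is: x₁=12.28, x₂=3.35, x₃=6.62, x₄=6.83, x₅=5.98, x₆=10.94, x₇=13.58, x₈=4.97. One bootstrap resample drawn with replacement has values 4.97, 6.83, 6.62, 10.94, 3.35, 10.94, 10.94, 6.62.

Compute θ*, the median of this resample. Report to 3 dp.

θ* = 6.725

Sorted: 3.35, 4.97, 6.62, 6.62, 6.83, 10.94, 10.94, 10.94
Median = average of the two middle values = 6.725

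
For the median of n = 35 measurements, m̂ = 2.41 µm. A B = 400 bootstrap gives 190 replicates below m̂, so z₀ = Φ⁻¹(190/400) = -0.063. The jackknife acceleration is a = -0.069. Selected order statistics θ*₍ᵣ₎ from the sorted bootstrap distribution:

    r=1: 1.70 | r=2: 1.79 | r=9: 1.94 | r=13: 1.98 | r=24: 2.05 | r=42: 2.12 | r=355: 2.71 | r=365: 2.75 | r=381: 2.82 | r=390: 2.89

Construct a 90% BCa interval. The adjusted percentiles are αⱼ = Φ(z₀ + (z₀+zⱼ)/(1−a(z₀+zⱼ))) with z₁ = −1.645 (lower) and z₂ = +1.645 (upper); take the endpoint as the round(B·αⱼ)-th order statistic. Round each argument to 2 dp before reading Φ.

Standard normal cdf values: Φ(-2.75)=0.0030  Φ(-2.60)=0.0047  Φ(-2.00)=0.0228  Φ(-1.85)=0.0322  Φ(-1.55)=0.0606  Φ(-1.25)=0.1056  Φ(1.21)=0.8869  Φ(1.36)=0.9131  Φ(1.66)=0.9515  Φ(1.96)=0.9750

(1.94, 2.75)

Lower: z₀ + z₁ = -0.063 + (-1.645) = -1.708; 1 − a(z₀+z₁) = 1 − (-0.069)(-1.708) = 0.8821; argument = -0.063 + (-1.708)/0.8821 = -1.9992 → -2.00.
α₁ = Φ(-2.00) = 0.0228; rank = round(400 × 0.0228) = 9; θ*₍9₎ = 1.94.
Upper: z₀ + z₂ = 1.582; 1 − a(z₀+z₂) = 1.1092; argument = 1.3633 → 1.36; α₂ = 0.9131; rank = 365; θ*₍365₎ = 2.75.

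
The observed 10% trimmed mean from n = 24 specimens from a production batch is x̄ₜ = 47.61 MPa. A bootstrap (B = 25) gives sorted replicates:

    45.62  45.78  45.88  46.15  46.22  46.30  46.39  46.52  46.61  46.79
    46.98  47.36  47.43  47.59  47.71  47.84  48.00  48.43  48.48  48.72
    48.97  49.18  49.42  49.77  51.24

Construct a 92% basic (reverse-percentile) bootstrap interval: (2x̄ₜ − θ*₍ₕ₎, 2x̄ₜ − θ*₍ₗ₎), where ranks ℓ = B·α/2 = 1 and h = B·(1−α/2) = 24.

Percentile endpoints at ranks 1 and 24: θ*₍1₎ = 45.62, θ*₍24₎ = 49.77.
Basic interval reflects these around x̄ₜ:
  lower = 2 × 47.61 − 49.77 = 45.45
  upper = 2 × 47.61 − 45.62 = 49.60

(45.45, 49.60)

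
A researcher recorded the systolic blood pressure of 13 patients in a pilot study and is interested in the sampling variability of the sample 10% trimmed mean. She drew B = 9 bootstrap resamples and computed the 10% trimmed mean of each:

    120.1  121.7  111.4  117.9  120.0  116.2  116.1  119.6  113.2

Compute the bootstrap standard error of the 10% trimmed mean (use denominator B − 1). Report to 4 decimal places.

Bootstrap SE is the standard deviation of the 9 replicate 10% trimmed means.
Mean of replicates: (120.1 + 121.7 + 111.4 + 117.9 + 120.0 + 116.2 + 116.1 + 119.6 + 113.2) / 9 = 1056.20000 / 9 = 117.35556
Sum of squared deviations: (+2.74444)² + (+4.34444)² + (−5.95556)² + (+0.54444)² + (+2.64444)² + (−1.15556)² + (−1.25556)² + (+2.24444)² + (−4.15556)² = 94.38222
Variance = 94.38222 / 8 = 11.79778
SE* = √11.79778

SE* = 3.4348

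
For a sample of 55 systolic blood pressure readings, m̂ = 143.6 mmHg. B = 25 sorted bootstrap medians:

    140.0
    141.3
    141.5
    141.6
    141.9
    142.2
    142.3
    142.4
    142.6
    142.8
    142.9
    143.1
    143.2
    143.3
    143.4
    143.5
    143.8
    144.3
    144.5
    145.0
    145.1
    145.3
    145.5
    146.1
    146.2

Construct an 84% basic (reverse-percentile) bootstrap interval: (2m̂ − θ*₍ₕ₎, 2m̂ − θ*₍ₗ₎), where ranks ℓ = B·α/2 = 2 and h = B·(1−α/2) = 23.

Percentile endpoints at ranks 2 and 23: θ*₍2₎ = 141.3, θ*₍23₎ = 145.5.
Basic interval reflects these around m̂:
  lower = 2 × 143.6 − 145.5 = 141.7
  upper = 2 × 143.6 − 141.3 = 145.9

(141.7, 145.9)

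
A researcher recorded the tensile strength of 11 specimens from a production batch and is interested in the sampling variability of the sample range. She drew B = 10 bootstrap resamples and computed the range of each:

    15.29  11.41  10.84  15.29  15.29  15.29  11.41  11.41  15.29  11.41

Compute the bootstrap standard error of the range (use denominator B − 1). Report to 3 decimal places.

SE* = 2.112

Bootstrap SE is the standard deviation of the 10 replicate ranges.
Mean of replicates: (15.29 + 11.41 + 10.84 + 15.29 + 15.29 + 15.29 + 11.41 + 11.41 + 15.29 + 11.41) / 10 = 132.9300 / 10 = 13.2930
Sum of squared deviations: (+1.9970)² + (−1.8830)² + (−2.4530)² + (+1.9970)² + (+1.9970)² + (+1.9970)² + (−1.8830)² + (−1.8830)² + (+1.9970)² + (−1.8830)² = 40.1400
Variance = 40.1400 / 9 = 4.4600
SE* = √4.4600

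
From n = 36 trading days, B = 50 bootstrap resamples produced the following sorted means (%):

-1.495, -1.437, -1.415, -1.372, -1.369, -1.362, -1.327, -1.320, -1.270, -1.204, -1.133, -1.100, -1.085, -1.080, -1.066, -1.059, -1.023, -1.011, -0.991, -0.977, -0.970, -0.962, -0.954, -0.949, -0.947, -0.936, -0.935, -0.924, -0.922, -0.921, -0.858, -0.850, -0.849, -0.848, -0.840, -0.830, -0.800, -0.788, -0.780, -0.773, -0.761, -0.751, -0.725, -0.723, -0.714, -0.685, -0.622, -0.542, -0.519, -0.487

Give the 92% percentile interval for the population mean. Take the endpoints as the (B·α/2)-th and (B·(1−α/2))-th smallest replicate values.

α = 0.08; lower rank = 50 × 0.040 = 2; upper rank = 50 × 0.960 = 48.
The 2nd smallest replicate is -1.437; the 48th is -0.542.

(-1.437, -0.542)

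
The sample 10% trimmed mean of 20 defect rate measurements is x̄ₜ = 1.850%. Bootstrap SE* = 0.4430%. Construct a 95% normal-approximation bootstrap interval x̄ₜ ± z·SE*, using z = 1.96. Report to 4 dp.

(0.9817, 2.7183)

Margin = 1.96 × 0.4430 = 0.86828
Interval: 1.850 ± 0.86828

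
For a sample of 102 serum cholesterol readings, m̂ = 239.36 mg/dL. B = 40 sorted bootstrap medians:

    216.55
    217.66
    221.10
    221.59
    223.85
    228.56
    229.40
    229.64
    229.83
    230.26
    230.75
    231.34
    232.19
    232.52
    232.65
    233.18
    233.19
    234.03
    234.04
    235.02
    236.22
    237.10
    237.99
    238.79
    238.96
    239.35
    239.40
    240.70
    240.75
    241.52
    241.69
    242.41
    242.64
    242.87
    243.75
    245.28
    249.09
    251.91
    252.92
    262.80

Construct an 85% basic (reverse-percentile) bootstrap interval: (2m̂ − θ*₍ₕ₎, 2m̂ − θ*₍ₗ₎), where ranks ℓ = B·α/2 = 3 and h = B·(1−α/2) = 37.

(229.63, 257.62)

Percentile endpoints at ranks 3 and 37: θ*₍3₎ = 221.10, θ*₍37₎ = 249.09.
Basic interval reflects these around m̂:
  lower = 2 × 239.36 − 249.09 = 229.63
  upper = 2 × 239.36 − 221.10 = 257.62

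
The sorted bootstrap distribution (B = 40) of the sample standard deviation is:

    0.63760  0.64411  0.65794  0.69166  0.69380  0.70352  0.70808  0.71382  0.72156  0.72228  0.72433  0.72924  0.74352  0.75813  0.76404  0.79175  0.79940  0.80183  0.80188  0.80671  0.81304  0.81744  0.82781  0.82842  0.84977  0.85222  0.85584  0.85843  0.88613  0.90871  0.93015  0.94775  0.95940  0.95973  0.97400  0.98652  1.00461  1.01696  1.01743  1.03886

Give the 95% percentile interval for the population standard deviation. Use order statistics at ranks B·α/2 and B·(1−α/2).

(0.63760, 1.01743)

α = 0.05; lower rank = 40 × 0.025 = 1; upper rank = 40 × 0.975 = 39.
The 1st smallest replicate is 0.63760; the 39th is 1.01743.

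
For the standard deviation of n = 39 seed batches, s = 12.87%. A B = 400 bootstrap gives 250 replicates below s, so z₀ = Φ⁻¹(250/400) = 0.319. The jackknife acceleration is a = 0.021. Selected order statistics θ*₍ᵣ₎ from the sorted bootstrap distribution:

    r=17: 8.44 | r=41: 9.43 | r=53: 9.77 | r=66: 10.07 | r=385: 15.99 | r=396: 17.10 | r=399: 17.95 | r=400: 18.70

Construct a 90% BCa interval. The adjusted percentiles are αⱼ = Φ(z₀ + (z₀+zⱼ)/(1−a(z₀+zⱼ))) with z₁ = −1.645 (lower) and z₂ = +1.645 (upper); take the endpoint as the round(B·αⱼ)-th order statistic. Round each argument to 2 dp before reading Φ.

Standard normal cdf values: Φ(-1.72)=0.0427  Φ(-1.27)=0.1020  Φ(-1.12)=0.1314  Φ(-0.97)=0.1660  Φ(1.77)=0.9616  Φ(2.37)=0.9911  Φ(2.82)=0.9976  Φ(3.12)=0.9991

(10.07, 17.10)

Lower: z₀ + z₁ = 0.319 + (-1.645) = -1.326; 1 − a(z₀+z₁) = 1 − (0.021)(-1.326) = 1.0278; argument = 0.319 + (-1.326)/1.0278 = -0.9711 → -0.97.
α₁ = Φ(-0.97) = 0.1660; rank = round(400 × 0.1660) = 66; θ*₍66₎ = 10.07.
Upper: z₀ + z₂ = 1.964; 1 − a(z₀+z₂) = 0.9588; argument = 2.3675 → 2.37; α₂ = 0.9911; rank = 396; θ*₍396₎ = 17.10.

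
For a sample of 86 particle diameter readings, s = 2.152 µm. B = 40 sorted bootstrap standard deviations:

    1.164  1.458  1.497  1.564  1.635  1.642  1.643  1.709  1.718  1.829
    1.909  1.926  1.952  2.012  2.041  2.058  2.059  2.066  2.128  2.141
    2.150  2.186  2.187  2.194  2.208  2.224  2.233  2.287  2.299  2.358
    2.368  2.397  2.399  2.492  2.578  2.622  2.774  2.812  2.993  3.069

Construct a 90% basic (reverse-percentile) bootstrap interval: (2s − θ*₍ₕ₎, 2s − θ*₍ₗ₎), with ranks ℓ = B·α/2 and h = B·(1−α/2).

Percentile endpoints at ranks 2 and 38: θ*₍2₎ = 1.458, θ*₍38₎ = 2.812.
Basic interval reflects these around s:
  lower = 2 × 2.152 − 2.812 = 1.492
  upper = 2 × 2.152 − 1.458 = 2.846

(1.492, 2.846)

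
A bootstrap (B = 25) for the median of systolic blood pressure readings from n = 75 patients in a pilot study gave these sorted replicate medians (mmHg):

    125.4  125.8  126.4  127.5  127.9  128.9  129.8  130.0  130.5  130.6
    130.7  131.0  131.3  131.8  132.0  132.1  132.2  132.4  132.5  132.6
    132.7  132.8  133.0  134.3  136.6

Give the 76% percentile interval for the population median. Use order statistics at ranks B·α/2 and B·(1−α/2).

α = 0.24; lower rank = 25 × 0.120 = 3; upper rank = 25 × 0.880 = 22.
The 3rd smallest replicate is 126.4; the 22nd is 132.8.

(126.4, 132.8)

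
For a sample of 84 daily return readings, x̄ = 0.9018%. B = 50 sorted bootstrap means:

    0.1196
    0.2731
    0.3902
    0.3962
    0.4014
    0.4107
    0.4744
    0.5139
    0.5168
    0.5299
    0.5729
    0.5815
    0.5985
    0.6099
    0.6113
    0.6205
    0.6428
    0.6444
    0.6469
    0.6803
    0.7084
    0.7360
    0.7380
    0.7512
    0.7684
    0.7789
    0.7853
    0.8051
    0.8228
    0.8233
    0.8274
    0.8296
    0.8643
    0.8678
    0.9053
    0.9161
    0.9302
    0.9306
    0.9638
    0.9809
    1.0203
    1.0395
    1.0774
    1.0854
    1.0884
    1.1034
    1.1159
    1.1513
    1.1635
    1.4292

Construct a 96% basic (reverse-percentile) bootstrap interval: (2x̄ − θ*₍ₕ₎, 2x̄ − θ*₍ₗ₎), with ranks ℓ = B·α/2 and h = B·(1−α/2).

Percentile endpoints at ranks 1 and 49: θ*₍1₎ = 0.1196, θ*₍49₎ = 1.1635.
Basic interval reflects these around x̄:
  lower = 2 × 0.9018 − 1.1635 = 0.6401
  upper = 2 × 0.9018 − 0.1196 = 1.6840

(0.6401, 1.6840)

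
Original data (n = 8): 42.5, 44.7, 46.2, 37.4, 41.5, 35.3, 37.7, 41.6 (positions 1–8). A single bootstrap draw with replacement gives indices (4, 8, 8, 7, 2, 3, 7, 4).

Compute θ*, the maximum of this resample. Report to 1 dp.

Resample values: 37.4, 41.6, 41.6, 37.7, 44.7, 46.2, 37.7, 37.4.
Maximum = 46.2

θ* = 46.2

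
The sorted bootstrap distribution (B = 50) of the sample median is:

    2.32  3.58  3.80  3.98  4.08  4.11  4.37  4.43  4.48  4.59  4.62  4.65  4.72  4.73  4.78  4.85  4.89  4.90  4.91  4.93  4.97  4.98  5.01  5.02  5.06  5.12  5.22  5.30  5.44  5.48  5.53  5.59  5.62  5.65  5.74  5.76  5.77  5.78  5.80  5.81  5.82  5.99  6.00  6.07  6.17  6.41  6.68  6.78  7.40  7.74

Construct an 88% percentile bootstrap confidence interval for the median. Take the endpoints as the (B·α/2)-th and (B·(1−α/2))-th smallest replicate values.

α = 0.12; lower rank = 50 × 0.060 = 3; upper rank = 50 × 0.940 = 47.
The 3rd smallest replicate is 3.80; the 47th is 6.68.

(3.80, 6.68)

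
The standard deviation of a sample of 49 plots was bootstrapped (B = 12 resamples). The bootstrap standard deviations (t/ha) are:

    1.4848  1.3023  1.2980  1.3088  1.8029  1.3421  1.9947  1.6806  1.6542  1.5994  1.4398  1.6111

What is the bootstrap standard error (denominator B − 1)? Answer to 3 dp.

Bootstrap SE is the standard deviation of the 12 replicate standard deviations.
Mean of replicates: (1.4848 + 1.3023 + 1.2980 + 1.3088 + 1.8029 + 1.3421 + 1.9947 + 1.6806 + 1.6542 + 1.5994 + 1.4398 + 1.6111) / 12 = 18.51870 / 12 = 1.54322
Sum of squared deviations: (−0.05842)² + (−0.24092)² + (−0.24522)² + (−0.23442)² + (+0.25968)² + (−0.20112)² + (+0.45148)² + (+0.13738)² + (+0.11098)² + (+0.05618)² + (−0.10342)² + (+0.06788)² = 0.53791
Variance = 0.53791 / 11 = 0.04890
SE* = √0.04890

SE* = 0.221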